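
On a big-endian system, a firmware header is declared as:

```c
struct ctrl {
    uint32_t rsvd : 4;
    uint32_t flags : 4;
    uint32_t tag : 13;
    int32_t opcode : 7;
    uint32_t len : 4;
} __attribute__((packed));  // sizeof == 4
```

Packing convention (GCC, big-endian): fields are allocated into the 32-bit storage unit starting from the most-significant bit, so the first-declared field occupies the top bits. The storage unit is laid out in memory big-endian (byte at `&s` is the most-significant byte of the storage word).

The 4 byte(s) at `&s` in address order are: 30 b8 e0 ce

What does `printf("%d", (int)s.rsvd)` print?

3

[0]=0x30 [1]=0xb8 [2]=0xe0 [3]=0xce (big-endian) → word 0x30b8e0ce
rsvd [28+:4] = (word>>28) & 0xf = 3  ←
flags [24+:4] = (word>>24) & 0xf = 0
tag [11+:13] = (word>>11) & 0x1fff = 5916
opcode [4+:7] = (word>>4) & 0x7f = 12
len [0+:4] = (word>>0) & 0xf = 14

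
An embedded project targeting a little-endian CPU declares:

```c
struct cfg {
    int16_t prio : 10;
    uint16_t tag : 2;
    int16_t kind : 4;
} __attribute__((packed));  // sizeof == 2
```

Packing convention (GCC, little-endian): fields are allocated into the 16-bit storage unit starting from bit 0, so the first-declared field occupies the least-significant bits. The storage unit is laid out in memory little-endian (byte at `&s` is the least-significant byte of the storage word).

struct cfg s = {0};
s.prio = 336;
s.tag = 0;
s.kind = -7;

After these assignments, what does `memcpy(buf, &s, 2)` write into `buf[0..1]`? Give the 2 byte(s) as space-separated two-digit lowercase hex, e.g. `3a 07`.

prio (10b) val=336 bits=0x150 at bit 0: 0x0150
tag (2b) val=0 bits=0x0 at bit 10: 0x0150
kind (4b) val=-7 bits=0x9 at bit 12: 0x9150
word = 0x9150 → little-endian bytes:
  [0]=0x50  [1]=0x91

50 91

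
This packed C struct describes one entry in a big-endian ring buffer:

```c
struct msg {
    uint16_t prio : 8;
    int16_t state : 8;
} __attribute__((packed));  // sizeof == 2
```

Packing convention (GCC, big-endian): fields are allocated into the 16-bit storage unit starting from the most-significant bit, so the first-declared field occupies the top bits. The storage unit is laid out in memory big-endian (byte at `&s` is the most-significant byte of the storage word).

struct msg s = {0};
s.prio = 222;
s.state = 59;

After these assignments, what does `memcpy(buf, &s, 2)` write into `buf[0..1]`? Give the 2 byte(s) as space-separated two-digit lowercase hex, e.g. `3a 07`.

de 3b

prio:8 = 222 → 0xde << 8 → word 0xde00
state:8 = 59 → 0x3b << 0 → word 0xde3b
word = 0xde3b → big-endian bytes:
  [0]=0xde  [1]=0x3b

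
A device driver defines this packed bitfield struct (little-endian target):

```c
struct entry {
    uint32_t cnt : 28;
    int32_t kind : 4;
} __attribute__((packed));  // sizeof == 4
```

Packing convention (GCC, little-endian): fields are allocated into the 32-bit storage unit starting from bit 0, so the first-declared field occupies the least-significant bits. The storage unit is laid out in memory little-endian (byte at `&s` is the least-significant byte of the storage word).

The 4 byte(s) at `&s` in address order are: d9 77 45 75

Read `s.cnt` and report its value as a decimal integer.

88438745

[0]=0xd9 [1]=0x77 [2]=0x45 [3]=0x75 (little-endian) → word 0x754577d9
cnt:28 @ bit 0 → (0x754577d9>>0)&0xfffffff = 0x54577d9  ←
kind:4 @ bit 28 → (0x754577d9>>28)&0xf = 0x7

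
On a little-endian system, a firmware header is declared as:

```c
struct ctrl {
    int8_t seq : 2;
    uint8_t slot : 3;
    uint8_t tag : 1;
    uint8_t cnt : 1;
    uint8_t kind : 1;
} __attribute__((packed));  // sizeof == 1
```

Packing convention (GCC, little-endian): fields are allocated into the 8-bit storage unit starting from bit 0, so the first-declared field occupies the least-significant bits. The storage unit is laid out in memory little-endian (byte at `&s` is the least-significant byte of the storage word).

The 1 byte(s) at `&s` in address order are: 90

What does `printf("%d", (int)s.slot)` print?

[0]=0x90 (little-endian) → word 0x90
seq [0+:2] = (word>>0) & 0x3 = 0
slot [2+:3] = (word>>2) & 0x7 = 4  ←
tag [5+:1] = (word>>5) & 0x1 = 0
cnt [6+:1] = (word>>6) & 0x1 = 0
kind [7+:1] = (word>>7) & 0x1 = 1

4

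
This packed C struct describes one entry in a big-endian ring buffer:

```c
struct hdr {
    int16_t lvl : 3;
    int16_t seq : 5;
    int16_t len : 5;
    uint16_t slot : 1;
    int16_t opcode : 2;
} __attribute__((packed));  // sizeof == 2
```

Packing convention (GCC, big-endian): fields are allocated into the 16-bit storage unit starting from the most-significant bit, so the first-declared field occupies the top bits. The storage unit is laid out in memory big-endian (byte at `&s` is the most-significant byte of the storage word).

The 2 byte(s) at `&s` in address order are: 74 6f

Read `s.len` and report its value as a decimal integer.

[0]=0x74 [1]=0x6f (big-endian) → word 0x746f
lvl [13+:3] = (word>>13) & 0x7 = 3
seq [8+:5] = (word>>8) & 0x1f = 20
len [3+:5] = (word>>3) & 0x1f = 13  ←
slot [2+:1] = (word>>2) & 0x1 = 1
opcode [0+:2] = (word>>0) & 0x3 = 3
len signed 5b, MSB=0: value = 13

13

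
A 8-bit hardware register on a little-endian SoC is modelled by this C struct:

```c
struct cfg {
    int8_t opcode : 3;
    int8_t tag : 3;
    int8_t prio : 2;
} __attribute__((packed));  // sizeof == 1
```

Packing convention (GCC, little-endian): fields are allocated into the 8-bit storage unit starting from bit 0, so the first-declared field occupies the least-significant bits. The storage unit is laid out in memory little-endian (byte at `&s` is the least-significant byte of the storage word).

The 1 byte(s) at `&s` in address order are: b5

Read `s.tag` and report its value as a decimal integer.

[0]=0xb5 (little-endian) → word 0xb5
opcode [0+:3] = (word>>0) & 0x7 = 5
tag [3+:3] = (word>>3) & 0x7 = 6  ←
prio [6+:2] = (word>>6) & 0x3 = 2
tag signed 3b, MSB=1: 6 - 8 = -2

-2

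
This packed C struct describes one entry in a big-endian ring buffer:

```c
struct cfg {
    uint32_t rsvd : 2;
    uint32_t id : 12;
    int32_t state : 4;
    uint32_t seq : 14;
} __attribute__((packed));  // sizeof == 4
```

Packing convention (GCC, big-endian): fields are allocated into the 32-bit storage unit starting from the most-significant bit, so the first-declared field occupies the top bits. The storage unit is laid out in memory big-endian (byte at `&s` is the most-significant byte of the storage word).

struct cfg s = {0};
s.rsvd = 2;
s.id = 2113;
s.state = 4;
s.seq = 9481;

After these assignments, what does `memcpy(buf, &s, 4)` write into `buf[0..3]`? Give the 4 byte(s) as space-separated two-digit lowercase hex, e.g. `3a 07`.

rsvd (2b) val=2 bits=0x2 at bit 30: 0x80000000
id (12b) val=2113 bits=0x841 at bit 18: 0xa1040000
state (4b) val=4 bits=0x4 at bit 14: 0xa1050000
seq (14b) val=9481 bits=0x2509 at bit 0: 0xa1052509
word = 0xa1052509 → big-endian bytes:
  [0]=0xa1  [1]=0x05  [2]=0x25  [3]=0x09

a1 05 25 09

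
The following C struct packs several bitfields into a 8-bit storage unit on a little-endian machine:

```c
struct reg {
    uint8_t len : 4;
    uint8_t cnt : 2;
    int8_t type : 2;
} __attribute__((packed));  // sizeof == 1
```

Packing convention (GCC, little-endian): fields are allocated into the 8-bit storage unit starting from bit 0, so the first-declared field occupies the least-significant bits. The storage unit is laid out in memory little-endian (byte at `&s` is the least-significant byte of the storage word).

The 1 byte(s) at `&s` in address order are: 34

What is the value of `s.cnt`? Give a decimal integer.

3

[0]=0x34 (little-endian) → word 0x34
len [0+:4] = (word>>0) & 0xf = 4
cnt [4+:2] = (word>>4) & 0x3 = 3  ←
type [6+:2] = (word>>6) & 0x3 = 0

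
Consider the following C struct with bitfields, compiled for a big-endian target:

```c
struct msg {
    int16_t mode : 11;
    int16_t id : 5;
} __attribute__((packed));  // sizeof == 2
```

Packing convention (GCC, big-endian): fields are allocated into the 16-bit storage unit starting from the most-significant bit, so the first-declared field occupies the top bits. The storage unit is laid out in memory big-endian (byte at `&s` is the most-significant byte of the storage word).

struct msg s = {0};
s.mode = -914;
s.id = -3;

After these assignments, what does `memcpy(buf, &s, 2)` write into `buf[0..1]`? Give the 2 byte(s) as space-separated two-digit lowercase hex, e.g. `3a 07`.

mode (11b) val=-914 bits=0x46e at bit 5: 0x8dc0
id (5b) val=-3 bits=0x1d at bit 0: 0x8ddd
word = 0x8ddd → big-endian bytes:
  [0]=0x8d  [1]=0xdd

8d dd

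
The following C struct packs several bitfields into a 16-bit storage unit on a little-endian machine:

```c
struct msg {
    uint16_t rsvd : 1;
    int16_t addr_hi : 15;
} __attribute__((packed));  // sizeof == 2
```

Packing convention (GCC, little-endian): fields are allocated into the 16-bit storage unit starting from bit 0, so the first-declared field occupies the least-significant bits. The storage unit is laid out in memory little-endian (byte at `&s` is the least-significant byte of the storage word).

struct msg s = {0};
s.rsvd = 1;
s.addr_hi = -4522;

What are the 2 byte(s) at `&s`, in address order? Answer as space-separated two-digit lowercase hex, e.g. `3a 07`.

ad dc

rsvd:1 = 1 → 0x1 << 0 → word 0x0001
addr_hi:15 = -4522 → 0x6e56 << 1 → word 0xdcad
word = 0xdcad → little-endian bytes:
  [0]=0xad  [1]=0xdc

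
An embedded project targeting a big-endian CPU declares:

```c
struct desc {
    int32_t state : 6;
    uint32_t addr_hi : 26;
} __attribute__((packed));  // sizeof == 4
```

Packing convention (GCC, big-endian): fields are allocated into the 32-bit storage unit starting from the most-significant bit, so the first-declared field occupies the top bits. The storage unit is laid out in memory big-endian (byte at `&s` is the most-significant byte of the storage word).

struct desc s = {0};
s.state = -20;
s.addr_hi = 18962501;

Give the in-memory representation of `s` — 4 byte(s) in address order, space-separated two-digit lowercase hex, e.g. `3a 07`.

b1 21 58 45

state (6b) val=-20 bits=0x2c at bit 26: 0xb0000000
addr_hi (26b) val=18962501 bits=0x1215845 at bit 0: 0xb1215845
word = 0xb1215845 → big-endian bytes:
  [0]=0xb1  [1]=0x21  [2]=0x58  [3]=0x45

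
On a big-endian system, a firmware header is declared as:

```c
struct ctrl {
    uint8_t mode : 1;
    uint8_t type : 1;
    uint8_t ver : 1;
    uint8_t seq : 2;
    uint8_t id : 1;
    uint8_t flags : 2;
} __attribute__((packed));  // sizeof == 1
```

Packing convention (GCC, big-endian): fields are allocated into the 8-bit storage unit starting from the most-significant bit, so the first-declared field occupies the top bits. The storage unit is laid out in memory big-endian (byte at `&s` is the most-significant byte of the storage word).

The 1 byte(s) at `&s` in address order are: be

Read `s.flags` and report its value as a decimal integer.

[0]=0xbe (big-endian) → word 0xbe
mode [7+:1] = (word>>7) & 0x1 = 1
type [6+:1] = (word>>6) & 0x1 = 0
ver [5+:1] = (word>>5) & 0x1 = 1
seq [3+:2] = (word>>3) & 0x3 = 3
id [2+:1] = (word>>2) & 0x1 = 1
flags [0+:2] = (word>>0) & 0x3 = 2  ←

2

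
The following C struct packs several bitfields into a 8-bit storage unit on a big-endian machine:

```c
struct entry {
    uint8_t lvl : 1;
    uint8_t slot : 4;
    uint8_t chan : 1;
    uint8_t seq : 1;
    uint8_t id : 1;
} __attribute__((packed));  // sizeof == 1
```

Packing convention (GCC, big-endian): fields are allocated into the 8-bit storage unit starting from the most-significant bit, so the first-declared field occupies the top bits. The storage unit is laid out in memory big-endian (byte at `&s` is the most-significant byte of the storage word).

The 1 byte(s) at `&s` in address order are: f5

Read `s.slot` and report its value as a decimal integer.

[0]=0xf5 (big-endian) → word 0xf5
lvl [7+:1] = (word>>7) & 0x1 = 1
slot [3+:4] = (word>>3) & 0xf = 14  ←
chan [2+:1] = (word>>2) & 0x1 = 1
seq [1+:1] = (word>>1) & 0x1 = 0
id [0+:1] = (word>>0) & 0x1 = 1

14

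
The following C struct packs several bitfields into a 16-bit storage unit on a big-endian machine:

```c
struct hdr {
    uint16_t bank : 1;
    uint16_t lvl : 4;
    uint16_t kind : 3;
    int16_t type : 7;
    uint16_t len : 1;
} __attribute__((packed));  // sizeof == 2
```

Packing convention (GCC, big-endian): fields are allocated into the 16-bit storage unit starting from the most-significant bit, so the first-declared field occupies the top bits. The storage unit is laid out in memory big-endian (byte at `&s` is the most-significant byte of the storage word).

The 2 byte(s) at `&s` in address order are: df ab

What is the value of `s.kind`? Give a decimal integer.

[0]=0xdf [1]=0xab (big-endian) → word 0xdfab
bank [15+:1] = (word>>15) & 0x1 = 1
lvl [11+:4] = (word>>11) & 0xf = 11
kind [8+:3] = (word>>8) & 0x7 = 7  ←
type [1+:7] = (word>>1) & 0x7f = 85
len [0+:1] = (word>>0) & 0x1 = 1

7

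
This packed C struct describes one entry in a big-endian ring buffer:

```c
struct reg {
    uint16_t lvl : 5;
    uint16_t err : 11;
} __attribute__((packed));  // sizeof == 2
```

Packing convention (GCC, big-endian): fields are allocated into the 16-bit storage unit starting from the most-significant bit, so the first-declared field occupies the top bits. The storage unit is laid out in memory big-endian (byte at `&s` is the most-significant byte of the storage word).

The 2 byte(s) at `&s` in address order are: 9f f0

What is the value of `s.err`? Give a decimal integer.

[0]=0x9f [1]=0xf0 (big-endian) → word 0x9ff0
lvl:5 @ bit 11 → (0x9ff0>>11)&0x1f = 0x13
err:11 @ bit 0 → (0x9ff0>>0)&0x7ff = 0x7f0  ←

2032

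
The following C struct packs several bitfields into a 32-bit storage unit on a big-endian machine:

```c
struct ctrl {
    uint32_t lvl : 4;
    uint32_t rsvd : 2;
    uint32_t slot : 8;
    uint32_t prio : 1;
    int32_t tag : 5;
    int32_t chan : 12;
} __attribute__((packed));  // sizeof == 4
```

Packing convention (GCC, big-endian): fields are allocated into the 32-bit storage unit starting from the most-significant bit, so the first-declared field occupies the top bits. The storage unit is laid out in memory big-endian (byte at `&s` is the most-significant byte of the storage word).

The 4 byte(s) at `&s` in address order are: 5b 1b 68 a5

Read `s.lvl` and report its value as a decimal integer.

5

[0]=0x5b [1]=0x1b [2]=0x68 [3]=0xa5 (big-endian) → word 0x5b1b68a5
lvl [28+:4] = (word>>28) & 0xf = 5  ←
rsvd [26+:2] = (word>>26) & 0x3 = 2
slot [18+:8] = (word>>18) & 0xff = 198
prio [17+:1] = (word>>17) & 0x1 = 1
tag [12+:5] = (word>>12) & 0x1f = 22
chan [0+:12] = (word>>0) & 0xfff = 2213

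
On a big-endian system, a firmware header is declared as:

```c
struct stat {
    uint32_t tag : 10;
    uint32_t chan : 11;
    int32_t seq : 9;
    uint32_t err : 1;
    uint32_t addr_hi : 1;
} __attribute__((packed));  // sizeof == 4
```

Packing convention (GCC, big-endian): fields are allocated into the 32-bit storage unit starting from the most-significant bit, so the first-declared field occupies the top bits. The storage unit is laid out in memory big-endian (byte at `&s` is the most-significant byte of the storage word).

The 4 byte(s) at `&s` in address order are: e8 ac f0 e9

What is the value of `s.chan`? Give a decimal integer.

1438

[0]=0xe8 [1]=0xac [2]=0xf0 [3]=0xe9 (big-endian) → word 0xe8acf0e9
tag [22+:10] = (word>>22) & 0x3ff = 930
chan [11+:11] = (word>>11) & 0x7ff = 1438  ←
seq [2+:9] = (word>>2) & 0x1ff = 58
err [1+:1] = (word>>1) & 0x1 = 0
addr_hi [0+:1] = (word>>0) & 0x1 = 1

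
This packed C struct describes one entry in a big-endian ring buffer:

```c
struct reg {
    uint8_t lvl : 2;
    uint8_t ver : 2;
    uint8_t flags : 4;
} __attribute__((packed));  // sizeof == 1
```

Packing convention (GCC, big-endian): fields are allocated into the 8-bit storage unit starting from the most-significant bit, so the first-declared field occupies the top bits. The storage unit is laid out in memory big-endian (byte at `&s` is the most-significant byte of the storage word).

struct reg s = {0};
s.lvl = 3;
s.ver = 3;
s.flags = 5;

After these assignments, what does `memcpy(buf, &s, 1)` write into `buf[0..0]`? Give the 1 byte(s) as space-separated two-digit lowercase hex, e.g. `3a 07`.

[6+:2] lvl=3 & 0x3 = 0x3; word=0xc0
[4+:2] ver=3 & 0x3 = 0x3; word=0xf0
[0+:4] flags=5 & 0xf = 0x5; word=0xf5
word = 0xf5 → big-endian bytes:
  [0]=0xf5

f5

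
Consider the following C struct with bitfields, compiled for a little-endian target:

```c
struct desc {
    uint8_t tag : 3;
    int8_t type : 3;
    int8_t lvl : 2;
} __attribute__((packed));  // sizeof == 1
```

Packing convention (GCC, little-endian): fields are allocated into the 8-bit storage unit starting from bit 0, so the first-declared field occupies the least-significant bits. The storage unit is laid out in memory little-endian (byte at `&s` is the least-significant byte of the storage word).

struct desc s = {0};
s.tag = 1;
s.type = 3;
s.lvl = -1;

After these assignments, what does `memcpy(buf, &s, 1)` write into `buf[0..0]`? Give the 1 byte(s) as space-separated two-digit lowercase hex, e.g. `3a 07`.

d9

tag:3 = 1 → 0x1 << 0 → word 0x01
type:3 = 3 → 0x3 << 3 → word 0x19
lvl:2 = -1 → 0x3 << 6 → word 0xd9
word = 0xd9 → little-endian bytes:
  [0]=0xd9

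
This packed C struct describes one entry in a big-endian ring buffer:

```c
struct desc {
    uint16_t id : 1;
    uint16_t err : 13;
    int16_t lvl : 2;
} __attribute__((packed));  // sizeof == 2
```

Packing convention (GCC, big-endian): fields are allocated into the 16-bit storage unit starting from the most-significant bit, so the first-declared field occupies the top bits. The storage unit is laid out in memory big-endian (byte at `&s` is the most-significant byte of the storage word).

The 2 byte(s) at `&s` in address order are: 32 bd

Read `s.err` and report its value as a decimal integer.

3247

[0]=0x32 [1]=0xbd (big-endian) → word 0x32bd
id [15+:1] = (word>>15) & 0x1 = 0
err [2+:13] = (word>>2) & 0x1fff = 3247  ←
lvl [0+:2] = (word>>0) & 0x3 = 1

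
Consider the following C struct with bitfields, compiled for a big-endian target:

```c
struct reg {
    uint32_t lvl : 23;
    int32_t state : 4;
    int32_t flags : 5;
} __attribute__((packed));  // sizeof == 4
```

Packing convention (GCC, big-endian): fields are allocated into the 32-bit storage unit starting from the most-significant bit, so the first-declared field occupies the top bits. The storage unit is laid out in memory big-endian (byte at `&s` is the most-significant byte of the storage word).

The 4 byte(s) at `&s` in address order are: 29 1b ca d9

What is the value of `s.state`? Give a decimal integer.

[0]=0x29 [1]=0x1b [2]=0xca [3]=0xd9 (big-endian) → word 0x291bcad9
lvl [9+:23] = (word>>9) & 0x7fffff = 1347045
state [5+:4] = (word>>5) & 0xf = 6  ←
flags [0+:5] = (word>>0) & 0x1f = 25
state signed 4b, MSB=0: value = 6

6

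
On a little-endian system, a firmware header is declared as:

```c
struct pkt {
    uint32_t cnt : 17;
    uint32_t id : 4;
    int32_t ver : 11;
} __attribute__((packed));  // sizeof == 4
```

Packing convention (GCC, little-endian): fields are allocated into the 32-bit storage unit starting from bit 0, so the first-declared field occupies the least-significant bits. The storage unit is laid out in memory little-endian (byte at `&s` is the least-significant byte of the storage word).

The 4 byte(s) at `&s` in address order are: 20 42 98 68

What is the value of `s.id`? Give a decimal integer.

[0]=0x20 [1]=0x42 [2]=0x98 [3]=0x68 (little-endian) → word 0x68984220
cnt:17 @ bit 0 → (0x68984220>>0)&0x1ffff = 0x4220
id:4 @ bit 17 → (0x68984220>>17)&0xf = 0xc  ←
ver:11 @ bit 21 → (0x68984220>>21)&0x7ff = 0x344

12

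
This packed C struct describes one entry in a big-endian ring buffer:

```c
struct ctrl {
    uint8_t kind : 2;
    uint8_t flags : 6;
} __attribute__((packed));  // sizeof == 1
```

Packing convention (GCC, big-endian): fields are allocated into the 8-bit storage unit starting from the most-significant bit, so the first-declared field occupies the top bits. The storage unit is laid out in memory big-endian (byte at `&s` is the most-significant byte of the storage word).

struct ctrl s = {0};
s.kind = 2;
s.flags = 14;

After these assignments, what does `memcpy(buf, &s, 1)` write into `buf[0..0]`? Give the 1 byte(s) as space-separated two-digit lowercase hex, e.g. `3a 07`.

kind (2b) val=2 bits=0x2 at bit 6: 0x80
flags (6b) val=14 bits=0xe at bit 0: 0x8e
word = 0x8e → big-endian bytes:
  [0]=0x8e

8e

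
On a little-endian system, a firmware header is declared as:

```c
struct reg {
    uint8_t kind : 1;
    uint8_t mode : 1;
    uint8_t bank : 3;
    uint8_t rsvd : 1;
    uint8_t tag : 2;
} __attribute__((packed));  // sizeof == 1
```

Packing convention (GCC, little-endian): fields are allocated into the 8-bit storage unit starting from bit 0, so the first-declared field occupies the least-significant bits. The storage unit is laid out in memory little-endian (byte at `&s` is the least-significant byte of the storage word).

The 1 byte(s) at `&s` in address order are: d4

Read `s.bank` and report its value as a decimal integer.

[0]=0xd4 (little-endian) → word 0xd4
kind:1 @ bit 0 → (0xd4>>0)&0x1 = 0x0
mode:1 @ bit 1 → (0xd4>>1)&0x1 = 0x0
bank:3 @ bit 2 → (0xd4>>2)&0x7 = 0x5  ←
rsvd:1 @ bit 5 → (0xd4>>5)&0x1 = 0x0
tag:2 @ bit 6 → (0xd4>>6)&0x3 = 0x3

5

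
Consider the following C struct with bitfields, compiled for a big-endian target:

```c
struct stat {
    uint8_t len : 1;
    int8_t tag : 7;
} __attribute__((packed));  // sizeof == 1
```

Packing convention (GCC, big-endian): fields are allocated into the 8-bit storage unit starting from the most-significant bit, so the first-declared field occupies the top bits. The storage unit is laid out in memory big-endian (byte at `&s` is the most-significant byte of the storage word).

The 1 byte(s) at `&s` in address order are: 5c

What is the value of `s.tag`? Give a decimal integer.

[0]=0x5c (big-endian) → word 0x5c
len [7+:1] = (word>>7) & 0x1 = 0
tag [0+:7] = (word>>0) & 0x7f = 92  ←
tag signed 7b, MSB=1: 92 - 128 = -36

-36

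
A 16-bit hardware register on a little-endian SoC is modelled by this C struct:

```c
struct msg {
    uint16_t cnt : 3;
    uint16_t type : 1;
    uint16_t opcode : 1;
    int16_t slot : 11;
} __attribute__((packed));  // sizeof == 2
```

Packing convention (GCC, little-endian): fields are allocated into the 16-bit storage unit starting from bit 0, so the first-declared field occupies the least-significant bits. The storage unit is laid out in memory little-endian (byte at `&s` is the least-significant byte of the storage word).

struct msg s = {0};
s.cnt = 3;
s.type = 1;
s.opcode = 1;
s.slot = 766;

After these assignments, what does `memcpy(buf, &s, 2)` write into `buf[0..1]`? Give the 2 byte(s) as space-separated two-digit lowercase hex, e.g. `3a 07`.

[0+:3] cnt=3 & 0x7 = 0x3; word=0x0003
[3+:1] type=1 & 0x1 = 0x1; word=0x000b
[4+:1] opcode=1 & 0x1 = 0x1; word=0x001b
[5+:11] slot=766 & 0x7ff = 0x2fe; word=0x5fdb
word = 0x5fdb → little-endian bytes:
  [0]=0xdb  [1]=0x5f

db 5f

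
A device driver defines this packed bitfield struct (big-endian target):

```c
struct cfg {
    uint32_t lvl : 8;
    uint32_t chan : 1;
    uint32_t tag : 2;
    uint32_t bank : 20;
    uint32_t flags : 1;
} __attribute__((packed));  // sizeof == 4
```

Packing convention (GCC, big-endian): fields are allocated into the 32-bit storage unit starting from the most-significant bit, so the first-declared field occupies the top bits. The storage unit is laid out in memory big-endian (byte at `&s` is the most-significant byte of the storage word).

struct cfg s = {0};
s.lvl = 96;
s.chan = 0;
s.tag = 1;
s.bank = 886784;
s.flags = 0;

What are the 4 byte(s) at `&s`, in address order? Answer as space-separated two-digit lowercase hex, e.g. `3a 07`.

lvl:8 = 96 → 0x60 << 24 → word 0x60000000
chan:1 = 0 → 0x0 << 23 → word 0x60000000
tag:2 = 1 → 0x1 << 21 → word 0x60200000
bank:20 = 886784 → 0xd8800 << 1 → word 0x603b1000
flags:1 = 0 → 0x0 << 0 → word 0x603b1000
word = 0x603b1000 → big-endian bytes:
  [0]=0x60  [1]=0x3b  [2]=0x10  [3]=0x00

60 3b 10 00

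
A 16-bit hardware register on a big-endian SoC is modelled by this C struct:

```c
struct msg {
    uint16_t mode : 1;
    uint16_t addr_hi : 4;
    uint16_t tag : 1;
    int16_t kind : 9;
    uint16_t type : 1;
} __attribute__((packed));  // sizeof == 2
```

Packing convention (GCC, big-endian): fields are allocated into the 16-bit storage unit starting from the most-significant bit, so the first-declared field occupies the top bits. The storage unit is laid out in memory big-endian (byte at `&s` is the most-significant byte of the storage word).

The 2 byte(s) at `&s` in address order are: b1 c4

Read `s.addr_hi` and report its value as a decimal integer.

6

[0]=0xb1 [1]=0xc4 (big-endian) → word 0xb1c4
mode:1 @ bit 15 → (0xb1c4>>15)&0x1 = 0x1
addr_hi:4 @ bit 11 → (0xb1c4>>11)&0xf = 0x6  ←
tag:1 @ bit 10 → (0xb1c4>>10)&0x1 = 0x0
kind:9 @ bit 1 → (0xb1c4>>1)&0x1ff = 0xe2
type:1 @ bit 0 → (0xb1c4>>0)&0x1 = 0x0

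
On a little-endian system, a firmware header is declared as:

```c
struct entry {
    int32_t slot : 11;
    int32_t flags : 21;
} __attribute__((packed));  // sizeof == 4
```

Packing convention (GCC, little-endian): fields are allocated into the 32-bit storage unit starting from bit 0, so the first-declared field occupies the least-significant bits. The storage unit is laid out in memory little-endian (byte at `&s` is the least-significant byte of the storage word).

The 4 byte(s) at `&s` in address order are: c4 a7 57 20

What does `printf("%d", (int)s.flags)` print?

[0]=0xc4 [1]=0xa7 [2]=0x57 [3]=0x20 (little-endian) → word 0x2057a7c4
slot [0+:11] = (word>>0) & 0x7ff = 1988
flags [11+:21] = (word>>11) & 0x1fffff = 264948  ←
flags signed 21b, MSB=0: value = 264948

264948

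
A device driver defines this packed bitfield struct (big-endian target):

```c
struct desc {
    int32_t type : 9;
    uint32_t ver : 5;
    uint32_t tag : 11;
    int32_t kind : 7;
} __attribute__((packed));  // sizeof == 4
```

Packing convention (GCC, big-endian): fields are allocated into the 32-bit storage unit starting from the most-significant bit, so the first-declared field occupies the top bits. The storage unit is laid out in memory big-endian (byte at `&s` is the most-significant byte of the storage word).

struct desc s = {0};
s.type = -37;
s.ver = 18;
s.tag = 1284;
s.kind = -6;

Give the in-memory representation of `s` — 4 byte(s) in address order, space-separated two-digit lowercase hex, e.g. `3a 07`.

ed ca 82 7a

[23+:9] type=-37 & 0x1ff = 0x1db; word=0xed800000
[18+:5] ver=18 & 0x1f = 0x12; word=0xedc80000
[7+:11] tag=1284 & 0x7ff = 0x504; word=0xedca8200
[0+:7] kind=-6 & 0x7f = 0x7a; word=0xedca827a
word = 0xedca827a → big-endian bytes:
  [0]=0xed  [1]=0xca  [2]=0x82  [3]=0x7a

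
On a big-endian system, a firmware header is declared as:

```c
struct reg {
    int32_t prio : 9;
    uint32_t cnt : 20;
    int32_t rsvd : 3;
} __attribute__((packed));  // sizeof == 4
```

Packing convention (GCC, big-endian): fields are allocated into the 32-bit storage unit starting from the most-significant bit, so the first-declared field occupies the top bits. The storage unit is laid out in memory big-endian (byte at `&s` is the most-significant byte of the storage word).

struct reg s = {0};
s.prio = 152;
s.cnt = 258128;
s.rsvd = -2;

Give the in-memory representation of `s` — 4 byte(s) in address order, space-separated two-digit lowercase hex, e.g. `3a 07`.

4c 1f 82 86

prio:9 = 152 → 0x98 << 23 → word 0x4c000000
cnt:20 = 258128 → 0x3f050 << 3 → word 0x4c1f8280
rsvd:3 = -2 → 0x6 << 0 → word 0x4c1f8286
word = 0x4c1f8286 → big-endian bytes:
  [0]=0x4c  [1]=0x1f  [2]=0x82  [3]=0x86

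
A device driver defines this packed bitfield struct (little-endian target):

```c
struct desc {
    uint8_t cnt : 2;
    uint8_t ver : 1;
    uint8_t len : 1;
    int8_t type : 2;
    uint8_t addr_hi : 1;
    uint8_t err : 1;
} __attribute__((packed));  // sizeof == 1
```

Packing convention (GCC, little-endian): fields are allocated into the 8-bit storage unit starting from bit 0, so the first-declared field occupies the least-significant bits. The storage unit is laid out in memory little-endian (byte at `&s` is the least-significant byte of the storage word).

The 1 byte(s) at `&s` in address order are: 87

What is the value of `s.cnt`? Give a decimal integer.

[0]=0x87 (little-endian) → word 0x87
cnt:2 @ bit 0 → (0x87>>0)&0x3 = 0x3  ←
ver:1 @ bit 2 → (0x87>>2)&0x1 = 0x1
len:1 @ bit 3 → (0x87>>3)&0x1 = 0x0
type:2 @ bit 4 → (0x87>>4)&0x3 = 0x0
addr_hi:1 @ bit 6 → (0x87>>6)&0x1 = 0x0
err:1 @ bit 7 → (0x87>>7)&0x1 = 0x1

3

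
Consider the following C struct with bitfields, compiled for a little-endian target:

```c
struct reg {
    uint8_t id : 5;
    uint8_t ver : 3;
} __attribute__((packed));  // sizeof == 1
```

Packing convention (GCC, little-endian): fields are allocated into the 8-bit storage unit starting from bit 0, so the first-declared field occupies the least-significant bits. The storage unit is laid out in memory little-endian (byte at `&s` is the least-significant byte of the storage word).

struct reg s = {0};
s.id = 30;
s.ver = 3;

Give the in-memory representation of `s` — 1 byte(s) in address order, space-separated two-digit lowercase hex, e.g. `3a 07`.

id (5b) val=30 bits=0x1e at bit 0: 0x1e
ver (3b) val=3 bits=0x3 at bit 5: 0x7e
word = 0x7e → little-endian bytes:
  [0]=0x7e

7e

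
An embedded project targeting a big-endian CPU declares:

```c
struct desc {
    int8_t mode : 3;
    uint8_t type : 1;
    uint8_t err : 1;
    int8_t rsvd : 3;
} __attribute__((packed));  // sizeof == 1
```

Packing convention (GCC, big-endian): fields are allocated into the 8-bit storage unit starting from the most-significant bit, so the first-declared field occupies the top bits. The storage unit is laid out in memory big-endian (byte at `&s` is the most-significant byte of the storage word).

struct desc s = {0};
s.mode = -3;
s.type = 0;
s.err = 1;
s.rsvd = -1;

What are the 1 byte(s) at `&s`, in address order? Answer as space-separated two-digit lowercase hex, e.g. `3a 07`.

af

mode (3b) val=-3 bits=0x5 at bit 5: 0xa0
type (1b) val=0 bits=0x0 at bit 4: 0xa0
err (1b) val=1 bits=0x1 at bit 3: 0xa8
rsvd (3b) val=-1 bits=0x7 at bit 0: 0xaf
word = 0xaf → big-endian bytes:
  [0]=0xaf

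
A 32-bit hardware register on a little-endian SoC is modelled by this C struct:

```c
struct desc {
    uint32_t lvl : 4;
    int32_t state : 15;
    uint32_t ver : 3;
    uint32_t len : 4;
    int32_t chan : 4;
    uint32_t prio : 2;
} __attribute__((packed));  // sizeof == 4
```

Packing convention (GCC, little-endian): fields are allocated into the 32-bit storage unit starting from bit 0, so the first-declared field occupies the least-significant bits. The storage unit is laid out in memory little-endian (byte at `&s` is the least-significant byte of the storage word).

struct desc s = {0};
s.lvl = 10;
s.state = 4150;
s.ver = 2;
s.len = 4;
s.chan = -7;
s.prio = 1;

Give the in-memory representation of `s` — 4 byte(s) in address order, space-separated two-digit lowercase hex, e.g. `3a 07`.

lvl (4b) val=10 bits=0xa at bit 0: 0x0000000a
state (15b) val=4150 bits=0x1036 at bit 4: 0x0001036a
ver (3b) val=2 bits=0x2 at bit 19: 0x0011036a
len (4b) val=4 bits=0x4 at bit 22: 0x0111036a
chan (4b) val=-7 bits=0x9 at bit 26: 0x2511036a
prio (2b) val=1 bits=0x1 at bit 30: 0x6511036a
word = 0x6511036a → little-endian bytes:
  [0]=0x6a  [1]=0x03  [2]=0x11  [3]=0x65

6a 03 11 65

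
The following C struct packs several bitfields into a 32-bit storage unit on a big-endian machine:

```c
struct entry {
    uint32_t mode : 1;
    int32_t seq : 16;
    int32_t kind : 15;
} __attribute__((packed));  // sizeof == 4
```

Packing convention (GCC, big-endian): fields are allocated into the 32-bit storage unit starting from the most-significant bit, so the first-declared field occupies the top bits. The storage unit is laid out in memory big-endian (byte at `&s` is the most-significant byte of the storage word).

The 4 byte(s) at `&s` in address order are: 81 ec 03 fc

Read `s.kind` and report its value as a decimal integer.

1020

[0]=0x81 [1]=0xec [2]=0x03 [3]=0xfc (big-endian) → word 0x81ec03fc
mode:1 @ bit 31 → (0x81ec03fc>>31)&0x1 = 0x1
seq:16 @ bit 15 → (0x81ec03fc>>15)&0xffff = 0x3d8
kind:15 @ bit 0 → (0x81ec03fc>>0)&0x7fff = 0x3fc  ←
kind signed 15b, MSB=0: value = 1020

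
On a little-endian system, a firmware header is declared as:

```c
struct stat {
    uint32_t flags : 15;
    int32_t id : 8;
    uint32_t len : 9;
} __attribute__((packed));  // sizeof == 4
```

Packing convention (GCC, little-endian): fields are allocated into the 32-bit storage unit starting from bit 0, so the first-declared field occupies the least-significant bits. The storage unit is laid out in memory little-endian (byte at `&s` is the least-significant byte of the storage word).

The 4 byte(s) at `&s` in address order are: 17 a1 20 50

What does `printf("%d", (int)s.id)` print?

[0]=0x17 [1]=0xa1 [2]=0x20 [3]=0x50 (little-endian) → word 0x5020a117
flags [0+:15] = (word>>0) & 0x7fff = 8471
id [15+:8] = (word>>15) & 0xff = 65  ←
len [23+:9] = (word>>23) & 0x1ff = 160
id signed 8b, MSB=0: value = 65

65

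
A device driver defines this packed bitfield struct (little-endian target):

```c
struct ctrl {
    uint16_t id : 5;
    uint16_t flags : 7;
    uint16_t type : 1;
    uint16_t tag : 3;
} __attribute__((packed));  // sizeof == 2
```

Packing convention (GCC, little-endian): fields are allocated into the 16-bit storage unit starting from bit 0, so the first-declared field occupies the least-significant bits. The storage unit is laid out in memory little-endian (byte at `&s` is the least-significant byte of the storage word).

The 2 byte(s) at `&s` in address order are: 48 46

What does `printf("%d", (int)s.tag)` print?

2

[0]=0x48 [1]=0x46 (little-endian) → word 0x4648
id [0+:5] = (word>>0) & 0x1f = 8
flags [5+:7] = (word>>5) & 0x7f = 50
type [12+:1] = (word>>12) & 0x1 = 0
tag [13+:3] = (word>>13) & 0x7 = 2  ←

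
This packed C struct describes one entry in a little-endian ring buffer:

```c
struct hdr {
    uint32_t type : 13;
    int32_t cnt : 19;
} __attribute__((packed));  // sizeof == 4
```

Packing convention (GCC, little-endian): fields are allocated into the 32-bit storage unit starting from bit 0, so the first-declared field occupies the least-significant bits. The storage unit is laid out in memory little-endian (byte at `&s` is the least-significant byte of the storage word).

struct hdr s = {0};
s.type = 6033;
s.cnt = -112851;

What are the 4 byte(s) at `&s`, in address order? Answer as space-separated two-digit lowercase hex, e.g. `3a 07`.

type:13 = 6033 → 0x1791 << 0 → word 0x00001791
cnt:19 = -112851 → 0x6472d << 13 → word 0xc8e5b791
word = 0xc8e5b791 → little-endian bytes:
  [0]=0x91  [1]=0xb7  [2]=0xe5  [3]=0xc8

91 b7 e5 c8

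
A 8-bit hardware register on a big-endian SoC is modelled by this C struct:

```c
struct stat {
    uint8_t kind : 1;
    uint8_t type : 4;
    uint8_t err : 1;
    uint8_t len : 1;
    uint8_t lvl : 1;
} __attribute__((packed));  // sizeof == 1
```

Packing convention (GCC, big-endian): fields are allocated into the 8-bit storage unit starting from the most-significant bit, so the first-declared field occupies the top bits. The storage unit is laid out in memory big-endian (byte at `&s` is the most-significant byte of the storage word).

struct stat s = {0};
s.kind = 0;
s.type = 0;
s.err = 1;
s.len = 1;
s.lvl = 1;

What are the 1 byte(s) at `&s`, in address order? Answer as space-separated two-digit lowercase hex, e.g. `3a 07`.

07

kind:1 = 0 → 0x0 << 7 → word 0x00
type:4 = 0 → 0x0 << 3 → word 0x00
err:1 = 1 → 0x1 << 2 → word 0x04
len:1 = 1 → 0x1 << 1 → word 0x06
lvl:1 = 1 → 0x1 << 0 → word 0x07
word = 0x07 → big-endian bytes:
  [0]=0x07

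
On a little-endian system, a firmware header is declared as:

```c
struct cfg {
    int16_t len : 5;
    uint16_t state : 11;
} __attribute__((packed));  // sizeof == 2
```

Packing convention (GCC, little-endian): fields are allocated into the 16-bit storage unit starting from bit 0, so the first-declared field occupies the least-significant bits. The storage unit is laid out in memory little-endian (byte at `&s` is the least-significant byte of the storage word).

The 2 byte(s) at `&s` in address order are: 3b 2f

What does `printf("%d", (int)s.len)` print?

[0]=0x3b [1]=0x2f (little-endian) → word 0x2f3b
len:5 @ bit 0 → (0x2f3b>>0)&0x1f = 0x1b  ←
state:11 @ bit 5 → (0x2f3b>>5)&0x7ff = 0x179
len signed 5b, MSB=1: 27 - 32 = -5

-5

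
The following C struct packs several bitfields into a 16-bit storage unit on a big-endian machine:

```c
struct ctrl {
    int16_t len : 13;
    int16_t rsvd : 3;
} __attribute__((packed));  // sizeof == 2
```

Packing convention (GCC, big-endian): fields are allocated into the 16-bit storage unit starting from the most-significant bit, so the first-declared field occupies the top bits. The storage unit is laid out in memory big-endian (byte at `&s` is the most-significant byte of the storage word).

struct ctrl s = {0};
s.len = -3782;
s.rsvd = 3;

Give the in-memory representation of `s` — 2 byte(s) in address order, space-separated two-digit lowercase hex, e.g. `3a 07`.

[3+:13] len=-3782 & 0x1fff = 0x113a; word=0x89d0
[0+:3] rsvd=3 & 0x7 = 0x3; word=0x89d3
word = 0x89d3 → big-endian bytes:
  [0]=0x89  [1]=0xd3

89 d3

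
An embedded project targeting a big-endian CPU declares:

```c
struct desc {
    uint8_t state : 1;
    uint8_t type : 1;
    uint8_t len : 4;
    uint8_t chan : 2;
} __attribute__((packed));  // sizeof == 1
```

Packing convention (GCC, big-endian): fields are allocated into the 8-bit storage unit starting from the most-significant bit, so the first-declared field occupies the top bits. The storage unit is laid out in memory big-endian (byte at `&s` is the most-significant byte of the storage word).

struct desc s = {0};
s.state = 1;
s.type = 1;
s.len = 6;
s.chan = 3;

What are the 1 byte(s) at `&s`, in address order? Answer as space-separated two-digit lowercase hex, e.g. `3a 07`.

state (1b) val=1 bits=0x1 at bit 7: 0x80
type (1b) val=1 bits=0x1 at bit 6: 0xc0
len (4b) val=6 bits=0x6 at bit 2: 0xd8
chan (2b) val=3 bits=0x3 at bit 0: 0xdb
word = 0xdb → big-endian bytes:
  [0]=0xdb

db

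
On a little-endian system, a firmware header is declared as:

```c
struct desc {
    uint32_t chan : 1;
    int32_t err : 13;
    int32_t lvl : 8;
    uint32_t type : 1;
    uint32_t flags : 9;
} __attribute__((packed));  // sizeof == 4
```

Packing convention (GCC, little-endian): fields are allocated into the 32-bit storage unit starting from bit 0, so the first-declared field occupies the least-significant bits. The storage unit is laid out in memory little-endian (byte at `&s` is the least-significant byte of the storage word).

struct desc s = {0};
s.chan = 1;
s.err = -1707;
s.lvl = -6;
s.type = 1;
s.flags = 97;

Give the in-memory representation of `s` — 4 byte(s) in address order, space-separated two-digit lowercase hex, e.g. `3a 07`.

chan:1 = 1 → 0x1 << 0 → word 0x00000001
err:13 = -1707 → 0x1955 << 1 → word 0x000032ab
lvl:8 = -6 → 0xfa << 14 → word 0x003eb2ab
type:1 = 1 → 0x1 << 22 → word 0x007eb2ab
flags:9 = 97 → 0x61 << 23 → word 0x30feb2ab
word = 0x30feb2ab → little-endian bytes:
  [0]=0xab  [1]=0xb2  [2]=0xfe  [3]=0x30

ab b2 fe 30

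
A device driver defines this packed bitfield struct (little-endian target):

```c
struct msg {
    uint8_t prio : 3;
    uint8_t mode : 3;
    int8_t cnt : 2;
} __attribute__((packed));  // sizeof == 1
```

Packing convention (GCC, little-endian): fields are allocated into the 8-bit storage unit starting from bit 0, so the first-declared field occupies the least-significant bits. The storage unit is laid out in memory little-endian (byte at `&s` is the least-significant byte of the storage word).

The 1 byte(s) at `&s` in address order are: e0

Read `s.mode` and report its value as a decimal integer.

4

[0]=0xe0 (little-endian) → word 0xe0
prio [0+:3] = (word>>0) & 0x7 = 0
mode [3+:3] = (word>>3) & 0x7 = 4  ←
cnt [6+:2] = (word>>6) & 0x3 = 3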